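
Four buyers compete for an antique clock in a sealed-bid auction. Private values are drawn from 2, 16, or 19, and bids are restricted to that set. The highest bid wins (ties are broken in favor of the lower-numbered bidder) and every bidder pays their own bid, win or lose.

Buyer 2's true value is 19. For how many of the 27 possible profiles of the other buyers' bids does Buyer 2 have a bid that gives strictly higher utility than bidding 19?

13

Others bid (2, 2, 2): truth gives 0; bid 16 gives 3 > 0. Violating.
Others bid (2, 2, 16): truth gives 0; bid 16 gives 3 > 0. Violating.
Others bid (2, 16, 2): truth gives 0; bid 16 gives 3 > 0. Violating.
Others bid (2, 16, 16): truth gives 0; bid 16 gives 3 > 0. Violating.
Others bid (2, 2, 19): truth gives 0; no alternative beats it.
Others bid (2, 16, 19): truth gives 0; no alternative beats it.
(Checking all 27 profiles: 13 have a profitable deviation, 14 do not.)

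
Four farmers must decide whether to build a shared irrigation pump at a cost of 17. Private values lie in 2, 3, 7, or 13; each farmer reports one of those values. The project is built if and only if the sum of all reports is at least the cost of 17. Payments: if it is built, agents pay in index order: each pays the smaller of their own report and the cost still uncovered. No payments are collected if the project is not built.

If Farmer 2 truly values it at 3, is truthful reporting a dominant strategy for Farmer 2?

No

Consider the case where Farmer 1 reports 2, Farmer 3 reports 2 and Farmer 4 reports 13.
Truthful report 3: project built, pays 3, utility 3 - 3 = 0.
Report 2 instead: project built, pays 2, utility 3 - 2 = 1.
Since 1 > 0, reporting 2 is strictly better here, so truthful reporting is not dominant.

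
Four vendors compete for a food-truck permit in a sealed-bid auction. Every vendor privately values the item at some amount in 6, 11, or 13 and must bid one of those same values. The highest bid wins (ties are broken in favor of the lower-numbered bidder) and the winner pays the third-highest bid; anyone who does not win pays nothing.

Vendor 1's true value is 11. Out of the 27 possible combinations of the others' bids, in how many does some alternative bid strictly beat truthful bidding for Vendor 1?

3

Others bid (6, 6, 13): truth gives 0; bid 13 gives 5 > 0. Violating.
Others bid (6, 13, 6): truth gives 0; bid 13 gives 5 > 0. Violating.
Others bid (13, 6, 6): truth gives 0; bid 13 gives 5 > 0. Violating.
Others bid (6, 6, 6): truth gives 5; no alternative beats it.
Others bid (6, 6, 11): truth gives 5; no alternative beats it.
(Checking all 27 profiles: 3 have a profitable deviation, 24 do not.)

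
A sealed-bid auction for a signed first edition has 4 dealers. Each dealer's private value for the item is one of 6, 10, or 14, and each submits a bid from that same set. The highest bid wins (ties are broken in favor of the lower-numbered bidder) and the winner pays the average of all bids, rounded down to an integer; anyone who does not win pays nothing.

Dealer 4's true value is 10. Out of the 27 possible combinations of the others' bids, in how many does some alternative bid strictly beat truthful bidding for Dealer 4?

Others bid (6, 6, 10): truth gives 0; bid 14 gives 1 > 0. Violating.
Others bid (6, 10, 6): truth gives 0; bid 14 gives 1 > 0. Violating.
Others bid (10, 6, 6): truth gives 0; bid 14 gives 1 > 0. Violating.
Others bid (6, 6, 6): truth gives 3; no alternative beats it.
Others bid (6, 6, 14): truth gives 0; no alternative beats it.
(Checking all 27 profiles: 3 have a profitable deviation, 24 do not.)

3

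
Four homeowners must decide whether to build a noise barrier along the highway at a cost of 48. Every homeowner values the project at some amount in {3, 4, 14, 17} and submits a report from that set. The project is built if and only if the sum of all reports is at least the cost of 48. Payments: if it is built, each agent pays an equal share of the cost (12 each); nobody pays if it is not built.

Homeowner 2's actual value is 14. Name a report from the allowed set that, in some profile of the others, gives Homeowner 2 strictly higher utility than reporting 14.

17

Suppose Homeowner 1 reports 3, Homeowner 3 reports 14 and Homeowner 4 reports 14.
Report 14: project not built, utility 0.
Report 17: project built, pays 12, utility 14 - 12 = 2.
So reporting 17 beats truth here (2 > 0).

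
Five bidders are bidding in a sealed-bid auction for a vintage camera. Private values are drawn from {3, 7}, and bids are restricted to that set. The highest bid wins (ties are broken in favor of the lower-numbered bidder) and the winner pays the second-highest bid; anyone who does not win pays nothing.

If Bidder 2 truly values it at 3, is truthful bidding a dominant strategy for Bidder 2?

Check each profile of the others' bids and compare truth against every alternative bid.
Others bid (3, 3, 3, 7): truth gives 0, best alternative gives -4.
Others bid (3, 3, 7, 3): truth gives 0, best alternative gives -4.
Others bid (3, 3, 7, 7): truth gives 0, best alternative gives -4.
Others bid (3, 7, 3, 3): truth gives 0, best alternative gives -4.
Others bid (3, 7, 3, 7): truth gives 0, best alternative gives -4.
Others bid (3, 7, 7, 3): truth gives 0, best alternative gives -4.
(Remaining 10 profiles checked similarly; truth is weakly best in each.)
In every case the truthful bid is at least as good as any alternative, so it is a dominant strategy.

Yes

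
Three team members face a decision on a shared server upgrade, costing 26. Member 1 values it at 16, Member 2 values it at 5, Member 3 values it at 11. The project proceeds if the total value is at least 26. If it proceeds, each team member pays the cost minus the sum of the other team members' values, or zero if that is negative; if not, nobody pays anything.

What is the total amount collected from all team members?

15

Total value 32 ≥ cost 26, so it is built.
Member 1: others sum to 16; max(0, 26 - 16) = 10.
Member 2: others sum to 27; max(0, 26 - 27) = 0.
Member 3: others sum to 21; max(0, 26 - 21) = 5.
Total collected = 10 + 0 + 5 = 15.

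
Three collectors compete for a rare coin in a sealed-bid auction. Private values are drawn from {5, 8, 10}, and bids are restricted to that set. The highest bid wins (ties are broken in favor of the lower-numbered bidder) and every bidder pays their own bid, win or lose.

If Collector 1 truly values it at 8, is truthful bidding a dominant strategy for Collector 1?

Consider the case where Collector 2 bids 5 and Collector 3 bids 5.
Truthful bid 8: wins, pays 8, utility 8 - 8 = 0.
Bid 5 instead: wins, pays 5, utility 8 - 5 = 3.
Since 3 > 0, bidding 5 is strictly better here, so truthful bidding is not dominant.

No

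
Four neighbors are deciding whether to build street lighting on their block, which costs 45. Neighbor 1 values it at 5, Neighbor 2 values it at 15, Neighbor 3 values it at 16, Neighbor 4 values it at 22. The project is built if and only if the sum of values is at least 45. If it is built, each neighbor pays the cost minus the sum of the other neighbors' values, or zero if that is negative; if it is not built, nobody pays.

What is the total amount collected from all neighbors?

14

Total value 58 ≥ cost 45, so it is built.
Neighbor 1: others sum to 53; max(0, 45 - 53) = 0.
Neighbor 2: others sum to 43; max(0, 45 - 43) = 2.
Neighbor 3: others sum to 42; max(0, 45 - 42) = 3.
Neighbor 4: others sum to 36; max(0, 45 - 36) = 9.
Total collected = 0 + 2 + 3 + 9 = 14.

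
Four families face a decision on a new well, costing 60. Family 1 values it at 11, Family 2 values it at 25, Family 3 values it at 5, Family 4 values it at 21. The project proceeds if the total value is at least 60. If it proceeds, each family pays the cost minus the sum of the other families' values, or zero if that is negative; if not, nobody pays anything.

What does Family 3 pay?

3

Total value 62 ≥ cost 60, so the project is built.
The other families' values sum to 57.
Cost minus that sum is 60 - 57 = 3.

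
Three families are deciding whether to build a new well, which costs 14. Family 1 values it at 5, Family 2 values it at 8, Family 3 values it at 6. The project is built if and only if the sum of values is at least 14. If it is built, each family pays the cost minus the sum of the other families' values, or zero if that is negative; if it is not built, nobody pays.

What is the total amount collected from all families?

Total value 19 ≥ cost 14, so it is built.
Family 1: others sum to 14; max(0, 14 - 14) = 0.
Family 2: others sum to 11; max(0, 14 - 11) = 3.
Family 3: others sum to 13; max(0, 14 - 13) = 1.
Total collected = 0 + 3 + 1 = 4.

4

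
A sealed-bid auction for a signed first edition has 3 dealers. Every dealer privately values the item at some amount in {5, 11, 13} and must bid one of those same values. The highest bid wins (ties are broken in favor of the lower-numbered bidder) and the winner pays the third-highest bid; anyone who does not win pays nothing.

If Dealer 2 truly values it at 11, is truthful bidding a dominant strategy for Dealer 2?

No

Consider the case where Dealer 1 bids 5 and Dealer 3 bids 13.
Truthful bid 11: loses, pays 0, utility 0.
Bid 13 instead: wins, pays 5, utility 11 - 5 = 6.
Since 6 > 0, bidding 13 is strictly better here, so truthful bidding is not dominant.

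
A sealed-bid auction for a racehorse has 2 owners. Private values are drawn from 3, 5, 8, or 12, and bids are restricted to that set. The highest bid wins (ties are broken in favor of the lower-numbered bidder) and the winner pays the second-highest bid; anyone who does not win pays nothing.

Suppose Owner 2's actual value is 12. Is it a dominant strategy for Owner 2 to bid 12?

Check each profile of the others' bids and compare truth against every alternative bid.
Others bid (8): truth gives 4, best alternative gives 0.
Others bid (3): truth gives 9, best alternative gives 9.
Others bid (5): truth gives 7, best alternative gives 7.
Others bid (12): truth gives 0, best alternative gives 0.
In every case the truthful bid is at least as good as any alternative, so it is a dominant strategy.

Yes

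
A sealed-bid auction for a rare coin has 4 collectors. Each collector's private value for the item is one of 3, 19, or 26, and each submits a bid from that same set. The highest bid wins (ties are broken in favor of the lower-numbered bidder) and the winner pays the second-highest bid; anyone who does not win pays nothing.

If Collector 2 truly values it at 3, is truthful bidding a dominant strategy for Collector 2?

Yes

Check each profile of the others' bids and compare truth against every alternative bid.
Others bid (3, 3, 19): truth gives 0, best alternative gives -16.
Others bid (3, 19, 3): truth gives 0, best alternative gives -16.
Others bid (3, 19, 19): truth gives 0, best alternative gives -16.
Others bid (3, 3, 3): truth gives 0, best alternative gives 0.
Others bid (3, 3, 26): truth gives 0, best alternative gives 0.
Others bid (3, 19, 26): truth gives 0, best alternative gives 0.
(Remaining 21 profiles checked similarly; truth is weakly best in each.)
In every case the truthful bid is at least as good as any alternative, so it is a dominant strategy.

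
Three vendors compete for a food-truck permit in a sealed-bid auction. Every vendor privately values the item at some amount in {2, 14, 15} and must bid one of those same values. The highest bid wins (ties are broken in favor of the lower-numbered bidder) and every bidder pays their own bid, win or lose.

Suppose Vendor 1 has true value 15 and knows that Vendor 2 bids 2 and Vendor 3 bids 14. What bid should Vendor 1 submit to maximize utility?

Bid 2: loses but pays 2, utility -2.
Bid 14: wins, pays 14, utility 15 - 14 = 1.
Bid 15: wins, pays 15, utility 15 - 15 = 0.
The best choice is 14 with utility 1.

14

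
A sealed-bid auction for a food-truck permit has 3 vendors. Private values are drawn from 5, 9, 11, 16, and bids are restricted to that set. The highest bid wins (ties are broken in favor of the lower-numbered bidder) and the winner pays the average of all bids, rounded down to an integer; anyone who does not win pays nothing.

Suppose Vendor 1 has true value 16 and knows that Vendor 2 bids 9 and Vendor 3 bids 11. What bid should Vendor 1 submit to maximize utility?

Bid 5: loses, pays 0, utility 0.
Bid 9: loses, pays 0, utility 0.
Bid 11: wins, pays 10, utility 16 - 10 = 6.
Bid 16: wins, pays 12, utility 16 - 12 = 4.
The best choice is 11 with utility 6.

11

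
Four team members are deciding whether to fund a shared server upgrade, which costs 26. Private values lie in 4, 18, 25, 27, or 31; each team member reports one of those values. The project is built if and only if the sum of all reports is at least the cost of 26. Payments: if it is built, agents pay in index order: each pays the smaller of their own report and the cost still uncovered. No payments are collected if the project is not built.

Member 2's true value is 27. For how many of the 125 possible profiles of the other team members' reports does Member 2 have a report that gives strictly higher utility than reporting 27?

50

Others report (4, 4, 4): truth gives 5; report 18 gives 9 > 5. Violating.
Others report (4, 4, 18): truth gives 5; report 4 gives 23 > 5. Violating.
Others report (4, 4, 25): truth gives 5; report 4 gives 23 > 5. Violating.
Others report (4, 4, 27): truth gives 5; report 4 gives 23 > 5. Violating.
Others report (25, 4, 4): truth gives 26; no alternative beats it.
Others report (25, 4, 18): truth gives 26; no alternative beats it.
(Checking all 125 profiles: 50 have a profitable deviation, 75 do not.)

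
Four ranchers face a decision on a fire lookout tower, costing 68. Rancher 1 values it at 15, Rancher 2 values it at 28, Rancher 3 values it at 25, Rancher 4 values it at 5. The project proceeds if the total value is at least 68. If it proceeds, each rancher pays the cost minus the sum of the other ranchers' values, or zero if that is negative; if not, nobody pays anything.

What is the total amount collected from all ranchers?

Total value 73 ≥ cost 68, so it is built.
Rancher 1: others sum to 58; max(0, 68 - 58) = 10.
Rancher 2: others sum to 45; max(0, 68 - 45) = 23.
Rancher 3: others sum to 48; max(0, 68 - 48) = 20.
Rancher 4: others sum to 68; max(0, 68 - 68) = 0.
Total collected = 10 + 23 + 20 + 0 = 53.

53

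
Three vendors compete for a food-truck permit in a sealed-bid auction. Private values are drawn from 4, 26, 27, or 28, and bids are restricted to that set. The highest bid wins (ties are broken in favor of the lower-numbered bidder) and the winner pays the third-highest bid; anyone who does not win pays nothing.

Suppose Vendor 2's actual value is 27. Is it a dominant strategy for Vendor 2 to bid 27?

No

Consider the case where Vendor 1 bids 4 and Vendor 3 bids 28.
Truthful bid 27: loses, pays 0, utility 0.
Bid 28 instead: wins, pays 4, utility 27 - 4 = 23.
Since 23 > 0, bidding 28 is strictly better here, so truthful bidding is not dominant.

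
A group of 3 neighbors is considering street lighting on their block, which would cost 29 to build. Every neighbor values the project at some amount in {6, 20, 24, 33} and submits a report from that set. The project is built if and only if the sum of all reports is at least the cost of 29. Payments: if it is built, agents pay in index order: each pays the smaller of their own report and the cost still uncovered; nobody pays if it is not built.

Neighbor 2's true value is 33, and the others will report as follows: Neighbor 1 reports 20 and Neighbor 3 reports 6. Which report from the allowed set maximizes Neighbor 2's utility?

6

Report 6: project built, pays 6, utility 33 - 6 = 27.
Report 20: project built, pays 9, utility 33 - 9 = 24.
Report 24: project built, pays 9, utility 33 - 9 = 24.
Report 33: project built, pays 9, utility 33 - 9 = 24.
The best choice is 6 with utility 27.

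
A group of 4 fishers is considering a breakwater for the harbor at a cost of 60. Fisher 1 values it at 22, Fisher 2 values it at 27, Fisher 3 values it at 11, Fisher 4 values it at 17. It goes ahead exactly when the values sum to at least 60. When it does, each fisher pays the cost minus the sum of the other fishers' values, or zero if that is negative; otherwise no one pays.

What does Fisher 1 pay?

5

Total value 77 ≥ cost 60, so the project is built.
The other fishers' values sum to 55.
Cost minus that sum is 60 - 55 = 5.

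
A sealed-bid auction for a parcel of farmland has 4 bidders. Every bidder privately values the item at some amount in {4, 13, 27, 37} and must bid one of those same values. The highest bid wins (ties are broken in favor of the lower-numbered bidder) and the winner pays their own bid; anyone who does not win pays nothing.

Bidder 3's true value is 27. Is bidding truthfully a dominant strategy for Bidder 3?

No

Consider the case where Bidder 1 bids 4, Bidder 2 bids 4 and Bidder 4 bids 4.
Truthful bid 27: wins, pays 27, utility 27 - 27 = 0.
Bid 13 instead: wins, pays 13, utility 27 - 13 = 14.
Since 14 > 0, bidding 13 is strictly better here, so truthful bidding is not dominant.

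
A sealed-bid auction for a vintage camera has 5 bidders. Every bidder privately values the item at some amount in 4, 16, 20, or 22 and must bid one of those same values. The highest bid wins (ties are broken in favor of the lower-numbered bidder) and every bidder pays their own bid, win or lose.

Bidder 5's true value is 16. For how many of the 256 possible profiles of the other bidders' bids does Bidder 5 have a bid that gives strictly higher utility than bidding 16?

Others bid (4, 4, 4, 16): truth gives -16; bid 4 gives -4 > -16. Violating.
Others bid (4, 4, 4, 20): truth gives -16; bid 4 gives -4 > -16. Violating.
Others bid (4, 4, 4, 22): truth gives -16; bid 4 gives -4 > -16. Violating.
Others bid (4, 4, 16, 4): truth gives -16; bid 4 gives -4 > -16. Violating.
Others bid (4, 4, 4, 4): truth gives 0; no alternative beats it.
(Checking all 256 profiles: 255 have a profitable deviation, 1 does not.)

255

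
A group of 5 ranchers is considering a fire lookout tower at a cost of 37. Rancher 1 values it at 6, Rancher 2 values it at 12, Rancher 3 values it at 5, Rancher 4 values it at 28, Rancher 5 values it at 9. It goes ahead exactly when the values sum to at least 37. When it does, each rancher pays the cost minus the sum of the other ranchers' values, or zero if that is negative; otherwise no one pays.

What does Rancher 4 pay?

Total value 60 ≥ cost 37, so the project is built.
The other ranchers' values sum to 32.
Cost minus that sum is 37 - 32 = 5.

5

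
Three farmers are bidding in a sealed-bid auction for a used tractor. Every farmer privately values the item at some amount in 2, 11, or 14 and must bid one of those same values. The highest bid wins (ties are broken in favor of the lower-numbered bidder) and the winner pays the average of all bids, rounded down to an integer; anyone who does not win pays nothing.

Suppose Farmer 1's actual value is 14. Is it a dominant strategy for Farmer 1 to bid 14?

No

Consider the case where Farmer 2 bids 2 and Farmer 3 bids 2.
Truthful bid 14: wins, pays 6, utility 14 - 6 = 8.
Bid 2 instead: wins, pays 2, utility 14 - 2 = 12.
Since 12 > 8, bidding 2 is strictly better here, so truthful bidding is not dominant.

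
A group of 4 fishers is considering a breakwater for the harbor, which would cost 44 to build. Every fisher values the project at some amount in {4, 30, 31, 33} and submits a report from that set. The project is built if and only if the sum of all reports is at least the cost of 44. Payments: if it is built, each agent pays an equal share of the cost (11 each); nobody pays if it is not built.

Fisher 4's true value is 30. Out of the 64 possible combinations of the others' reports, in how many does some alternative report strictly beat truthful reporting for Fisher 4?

Others report (4, 4, 4): truth gives 0; report 33 gives 19 > 0. Violating.
Others report (4, 4, 30): truth gives 19; no alternative beats it.
Others report (4, 4, 31): truth gives 19; no alternative beats it.
(Checking all 64 profiles: 1 has a profitable deviation, 63 do not.)

1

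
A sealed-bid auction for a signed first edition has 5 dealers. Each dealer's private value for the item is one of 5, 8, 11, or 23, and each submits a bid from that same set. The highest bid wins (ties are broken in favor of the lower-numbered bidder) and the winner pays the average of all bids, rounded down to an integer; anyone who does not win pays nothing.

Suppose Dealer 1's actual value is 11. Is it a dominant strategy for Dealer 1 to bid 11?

Consider the case where Dealer 2 bids 5, Dealer 3 bids 5, Dealer 4 bids 5 and Dealer 5 bids 5.
Truthful bid 11: wins, pays 6, utility 11 - 6 = 5.
Bid 5 instead: wins, pays 5, utility 11 - 5 = 6.
Since 6 > 5, bidding 5 is strictly better here, so truthful bidding is not dominant.

No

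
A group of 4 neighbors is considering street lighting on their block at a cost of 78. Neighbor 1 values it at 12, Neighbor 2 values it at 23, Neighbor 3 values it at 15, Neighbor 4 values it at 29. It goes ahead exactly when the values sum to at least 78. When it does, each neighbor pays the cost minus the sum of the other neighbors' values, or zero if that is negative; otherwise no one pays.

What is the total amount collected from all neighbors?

Total value 79 ≥ cost 78, so it is built.
Neighbor 1: others sum to 67; max(0, 78 - 67) = 11.
Neighbor 2: others sum to 56; max(0, 78 - 56) = 22.
Neighbor 3: others sum to 64; max(0, 78 - 64) = 14.
Neighbor 4: others sum to 50; max(0, 78 - 50) = 28.
Total collected = 11 + 22 + 14 + 28 = 75.

75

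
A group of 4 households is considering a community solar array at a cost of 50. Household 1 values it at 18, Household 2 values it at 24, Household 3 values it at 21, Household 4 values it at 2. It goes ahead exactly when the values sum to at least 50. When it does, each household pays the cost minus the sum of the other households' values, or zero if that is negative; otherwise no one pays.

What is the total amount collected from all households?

18

Total value 65 ≥ cost 50, so it is built.
Household 1: others sum to 47; max(0, 50 - 47) = 3.
Household 2: others sum to 41; max(0, 50 - 41) = 9.
Household 3: others sum to 44; max(0, 50 - 44) = 6.
Household 4: others sum to 63; max(0, 50 - 63) = 0.
Total collected = 3 + 9 + 6 + 0 = 18.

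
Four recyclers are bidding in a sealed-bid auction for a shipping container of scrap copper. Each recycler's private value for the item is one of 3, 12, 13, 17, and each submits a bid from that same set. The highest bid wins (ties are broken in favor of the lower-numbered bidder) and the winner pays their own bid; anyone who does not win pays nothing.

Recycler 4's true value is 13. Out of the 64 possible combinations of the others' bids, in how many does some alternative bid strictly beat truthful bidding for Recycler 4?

1

Others bid (3, 3, 3): truth gives 0; bid 12 gives 1 > 0. Violating.
Others bid (3, 3, 12): truth gives 0; no alternative beats it.
Others bid (3, 3, 13): truth gives 0; no alternative beats it.
(Checking all 64 profiles: 1 has a profitable deviation, 63 do not.)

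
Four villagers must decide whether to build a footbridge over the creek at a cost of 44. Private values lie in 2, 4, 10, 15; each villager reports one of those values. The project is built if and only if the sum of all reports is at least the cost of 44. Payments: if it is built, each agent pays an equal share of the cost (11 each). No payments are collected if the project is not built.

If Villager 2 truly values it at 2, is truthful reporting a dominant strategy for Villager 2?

Check each profile of the others' reports and compare truth against every alternative report.
Others report (10, 15, 15): truth gives 0, best alternative gives -9.
Others report (15, 10, 15): truth gives 0, best alternative gives -9.
Others report (15, 15, 10): truth gives 0, best alternative gives -9.
Others report (15, 15, 15): truth gives -9, best alternative gives -9.
Others report (2, 2, 2): truth gives 0, best alternative gives 0.
Others report (2, 2, 4): truth gives 0, best alternative gives 0.
(Remaining 58 profiles checked similarly; truth is weakly best in each.)
In every case the truthful report is at least as good as any alternative, so it is a dominant strategy.

Yes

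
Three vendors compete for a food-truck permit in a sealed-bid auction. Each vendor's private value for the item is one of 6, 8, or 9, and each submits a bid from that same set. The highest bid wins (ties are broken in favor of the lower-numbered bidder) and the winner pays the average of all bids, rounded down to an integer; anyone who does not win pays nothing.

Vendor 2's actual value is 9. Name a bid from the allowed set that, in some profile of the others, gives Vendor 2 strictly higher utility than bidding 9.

Suppose Vendor 1 bids 6 and Vendor 3 bids 6.
Bid 9: wins, pays 7, utility 9 - 7 = 2.
Bid 8: wins, pays 6, utility 9 - 6 = 3.
So bidding 8 beats truth here (3 > 2).

8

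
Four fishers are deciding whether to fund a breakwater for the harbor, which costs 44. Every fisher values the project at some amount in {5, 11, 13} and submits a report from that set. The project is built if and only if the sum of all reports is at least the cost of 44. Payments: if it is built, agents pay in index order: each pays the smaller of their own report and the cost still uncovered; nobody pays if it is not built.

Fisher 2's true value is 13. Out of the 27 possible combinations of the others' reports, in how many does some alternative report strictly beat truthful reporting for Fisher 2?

Others report (11, 11, 11): truth gives 0; report 11 gives 2 > 0. Violating.
Others report (11, 11, 13): truth gives 0; report 11 gives 2 > 0. Violating.
Others report (11, 13, 11): truth gives 0; report 11 gives 2 > 0. Violating.
Others report (11, 13, 13): truth gives 0; report 11 gives 2 > 0. Violating.
Others report (5, 5, 5): truth gives 0; no alternative beats it.
Others report (5, 5, 11): truth gives 0; no alternative beats it.
(Checking all 27 profiles: 8 have a profitable deviation, 19 do not.)

8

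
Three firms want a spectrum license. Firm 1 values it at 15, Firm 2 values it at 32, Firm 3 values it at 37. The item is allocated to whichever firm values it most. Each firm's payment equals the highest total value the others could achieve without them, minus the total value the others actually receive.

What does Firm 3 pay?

Firm 3 has the highest value and receives the item.
Without Firm 3, the item would go to the next-highest value, 32, so the others could achieve 32.
With Firm 3 present and winning, the others receive nothing, so their total is 0.
Payment = 32 - 0 = 32.

32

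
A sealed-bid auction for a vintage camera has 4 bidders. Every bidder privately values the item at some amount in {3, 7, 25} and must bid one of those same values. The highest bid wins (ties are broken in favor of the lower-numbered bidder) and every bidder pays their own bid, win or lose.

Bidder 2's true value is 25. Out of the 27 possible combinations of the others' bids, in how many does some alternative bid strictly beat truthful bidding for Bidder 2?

13

Others bid (3, 3, 3): truth gives 0; bid 7 gives 18 > 0. Violating.
Others bid (3, 3, 7): truth gives 0; bid 7 gives 18 > 0. Violating.
Others bid (3, 7, 3): truth gives 0; bid 7 gives 18 > 0. Violating.
Others bid (3, 7, 7): truth gives 0; bid 7 gives 18 > 0. Violating.
Others bid (3, 3, 25): truth gives 0; no alternative beats it.
Others bid (3, 7, 25): truth gives 0; no alternative beats it.
(Checking all 27 profiles: 13 have a profitable deviation, 14 do not.)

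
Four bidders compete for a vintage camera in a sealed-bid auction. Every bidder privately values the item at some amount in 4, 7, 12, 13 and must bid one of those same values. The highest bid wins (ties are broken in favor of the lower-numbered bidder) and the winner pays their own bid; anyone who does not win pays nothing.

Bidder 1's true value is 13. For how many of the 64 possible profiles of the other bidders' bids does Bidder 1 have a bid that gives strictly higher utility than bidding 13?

27

Others bid (4, 4, 4): truth gives 0; bid 4 gives 9 > 0. Violating.
Others bid (4, 4, 7): truth gives 0; bid 7 gives 6 > 0. Violating.
Others bid (4, 4, 12): truth gives 0; bid 12 gives 1 > 0. Violating.
Others bid (4, 7, 4): truth gives 0; bid 7 gives 6 > 0. Violating.
Others bid (4, 4, 13): truth gives 0; no alternative beats it.
Others bid (4, 7, 13): truth gives 0; no alternative beats it.
(Checking all 64 profiles: 27 have a profitable deviation, 37 do not.)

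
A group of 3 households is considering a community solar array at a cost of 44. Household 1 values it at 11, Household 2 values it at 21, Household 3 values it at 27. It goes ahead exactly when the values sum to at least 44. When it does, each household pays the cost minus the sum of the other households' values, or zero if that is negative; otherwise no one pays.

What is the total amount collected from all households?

Total value 59 ≥ cost 44, so it is built.
Household 1: others sum to 48; max(0, 44 - 48) = 0.
Household 2: others sum to 38; max(0, 44 - 38) = 6.
Household 3: others sum to 32; max(0, 44 - 32) = 12.
Total collected = 0 + 6 + 12 = 18.

18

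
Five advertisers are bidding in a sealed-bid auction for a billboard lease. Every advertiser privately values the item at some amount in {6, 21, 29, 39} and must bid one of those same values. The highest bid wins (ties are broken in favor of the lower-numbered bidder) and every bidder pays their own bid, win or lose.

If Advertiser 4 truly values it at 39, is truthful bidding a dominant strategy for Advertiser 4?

No

Consider the case where Advertiser 1 bids 6, Advertiser 2 bids 6, Advertiser 3 bids 6 and Advertiser 5 bids 6.
Truthful bid 39: wins, pays 39, utility 39 - 39 = 0.
Bid 21 instead: wins, pays 21, utility 39 - 21 = 18.
Since 18 > 0, bidding 21 is strictly better here, so truthful bidding is not dominant.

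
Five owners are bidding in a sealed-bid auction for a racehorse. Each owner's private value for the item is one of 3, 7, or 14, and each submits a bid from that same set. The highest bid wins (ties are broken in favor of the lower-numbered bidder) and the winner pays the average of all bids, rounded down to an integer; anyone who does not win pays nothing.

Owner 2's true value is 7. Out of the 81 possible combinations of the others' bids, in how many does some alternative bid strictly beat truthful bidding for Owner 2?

Others bid (7, 3, 3, 3): truth gives 0; bid 14 gives 1 > 0. Violating.
Others bid (7, 3, 3, 7): truth gives 0; bid 14 gives 1 > 0. Violating.
Others bid (7, 3, 7, 3): truth gives 0; bid 14 gives 1 > 0. Violating.
Others bid (7, 7, 3, 3): truth gives 0; bid 14 gives 1 > 0. Violating.
Others bid (3, 3, 3, 3): truth gives 4; no alternative beats it.
Others bid (3, 3, 3, 7): truth gives 3; no alternative beats it.
(Checking all 81 profiles: 4 have a profitable deviation, 77 do not.)

4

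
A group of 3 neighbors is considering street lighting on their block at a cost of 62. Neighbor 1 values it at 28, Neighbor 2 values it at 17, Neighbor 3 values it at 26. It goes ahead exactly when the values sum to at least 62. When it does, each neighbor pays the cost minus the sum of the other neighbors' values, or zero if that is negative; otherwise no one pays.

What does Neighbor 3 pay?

Total value 71 ≥ cost 62, so the project is built.
The other neighbors' values sum to 45.
Cost minus that sum is 62 - 45 = 17.

17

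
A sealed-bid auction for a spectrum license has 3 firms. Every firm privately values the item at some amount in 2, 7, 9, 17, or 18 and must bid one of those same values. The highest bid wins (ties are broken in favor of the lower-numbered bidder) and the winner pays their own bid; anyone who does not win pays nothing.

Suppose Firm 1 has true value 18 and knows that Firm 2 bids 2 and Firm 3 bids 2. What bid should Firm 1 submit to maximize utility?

Bid 2: wins, pays 2, utility 18 - 2 = 16.
Bid 7: wins, pays 7, utility 18 - 7 = 11.
Bid 9: wins, pays 9, utility 18 - 9 = 9.
Bid 17: wins, pays 17, utility 18 - 17 = 1.
Bid 18: wins, pays 18, utility 18 - 18 = 0.
The best choice is 2 with utility 16.

2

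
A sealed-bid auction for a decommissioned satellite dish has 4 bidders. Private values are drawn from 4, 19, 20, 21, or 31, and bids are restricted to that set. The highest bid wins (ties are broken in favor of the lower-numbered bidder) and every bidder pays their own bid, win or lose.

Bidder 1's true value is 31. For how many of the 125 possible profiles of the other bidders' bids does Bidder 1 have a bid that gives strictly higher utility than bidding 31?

64

Others bid (4, 4, 4): truth gives 0; bid 4 gives 27 > 0. Violating.
Others bid (4, 4, 19): truth gives 0; bid 19 gives 12 > 0. Violating.
Others bid (4, 4, 20): truth gives 0; bid 20 gives 11 > 0. Violating.
Others bid (4, 4, 21): truth gives 0; bid 21 gives 10 > 0. Violating.
Others bid (4, 4, 31): truth gives 0; no alternative beats it.
Others bid (4, 19, 31): truth gives 0; no alternative beats it.
(Checking all 125 profiles: 64 have a profitable deviation, 61 do not.)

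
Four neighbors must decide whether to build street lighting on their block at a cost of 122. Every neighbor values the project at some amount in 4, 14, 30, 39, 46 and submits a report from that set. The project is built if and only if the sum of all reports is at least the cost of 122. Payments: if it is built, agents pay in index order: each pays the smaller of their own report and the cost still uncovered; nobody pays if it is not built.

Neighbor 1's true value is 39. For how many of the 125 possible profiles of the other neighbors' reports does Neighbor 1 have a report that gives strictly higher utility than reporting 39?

Others report (4, 46, 46): truth gives 0; report 30 gives 9 > 0. Violating.
Others report (14, 39, 39): truth gives 0; report 30 gives 9 > 0. Violating.
Others report (14, 39, 46): truth gives 0; report 30 gives 9 > 0. Violating.
Others report (14, 46, 39): truth gives 0; report 30 gives 9 > 0. Violating.
Others report (4, 4, 4): truth gives 0; no alternative beats it.
Others report (4, 4, 14): truth gives 0; no alternative beats it.
(Checking all 125 profiles: 41 have a profitable deviation, 84 do not.)

41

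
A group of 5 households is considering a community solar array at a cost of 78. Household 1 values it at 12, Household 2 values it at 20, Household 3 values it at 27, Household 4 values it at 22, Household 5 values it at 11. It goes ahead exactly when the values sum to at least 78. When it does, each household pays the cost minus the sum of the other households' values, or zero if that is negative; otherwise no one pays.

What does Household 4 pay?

8

Total value 92 ≥ cost 78, so the project is built.
The other households' values sum to 70.
Cost minus that sum is 78 - 70 = 8.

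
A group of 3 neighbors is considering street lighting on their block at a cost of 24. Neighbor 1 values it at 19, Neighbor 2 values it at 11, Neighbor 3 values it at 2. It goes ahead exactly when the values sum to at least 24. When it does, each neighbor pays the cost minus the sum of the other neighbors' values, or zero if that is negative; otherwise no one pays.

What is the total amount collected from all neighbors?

14

Total value 32 ≥ cost 24, so it is built.
Neighbor 1: others sum to 13; max(0, 24 - 13) = 11.
Neighbor 2: others sum to 21; max(0, 24 - 21) = 3.
Neighbor 3: others sum to 30; max(0, 24 - 30) = 0.
Total collected = 11 + 3 + 0 = 14.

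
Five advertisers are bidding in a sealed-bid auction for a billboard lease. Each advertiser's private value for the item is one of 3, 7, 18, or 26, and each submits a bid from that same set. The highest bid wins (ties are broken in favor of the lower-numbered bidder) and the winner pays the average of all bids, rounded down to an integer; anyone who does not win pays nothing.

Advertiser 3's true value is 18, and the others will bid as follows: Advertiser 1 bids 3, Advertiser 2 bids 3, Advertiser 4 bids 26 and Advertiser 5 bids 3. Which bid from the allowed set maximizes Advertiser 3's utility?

Bid 3: loses, pays 0, utility 0.
Bid 7: loses, pays 0, utility 0.
Bid 18: loses, pays 0, utility 0.
Bid 26: wins, pays 12, utility 18 - 12 = 6.
The best choice is 26 with utility 6.

26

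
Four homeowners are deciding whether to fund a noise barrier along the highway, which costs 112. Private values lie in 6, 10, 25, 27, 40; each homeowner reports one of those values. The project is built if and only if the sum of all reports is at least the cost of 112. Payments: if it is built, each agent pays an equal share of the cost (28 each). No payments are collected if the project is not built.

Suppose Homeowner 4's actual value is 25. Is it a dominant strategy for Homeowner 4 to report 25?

No

Consider the case where Homeowner 1 reports 10, Homeowner 2 reports 40 and Homeowner 3 reports 40.
Truthful report 25: project built, pays 28, utility 25 - 28 = -3.
Report 6 instead: project not built, utility 0.
Since 0 > -3, reporting 6 is strictly better here, so truthful reporting is not dominant.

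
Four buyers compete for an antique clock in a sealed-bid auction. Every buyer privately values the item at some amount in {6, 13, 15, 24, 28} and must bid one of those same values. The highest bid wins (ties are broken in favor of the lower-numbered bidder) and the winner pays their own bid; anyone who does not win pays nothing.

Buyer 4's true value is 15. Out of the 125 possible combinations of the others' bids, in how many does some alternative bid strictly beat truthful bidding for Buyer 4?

Others bid (6, 6, 6): truth gives 0; bid 13 gives 2 > 0. Violating.
Others bid (6, 6, 13): truth gives 0; no alternative beats it.
Others bid (6, 6, 15): truth gives 0; no alternative beats it.
(Checking all 125 profiles: 1 has a profitable deviation, 124 do not.)

1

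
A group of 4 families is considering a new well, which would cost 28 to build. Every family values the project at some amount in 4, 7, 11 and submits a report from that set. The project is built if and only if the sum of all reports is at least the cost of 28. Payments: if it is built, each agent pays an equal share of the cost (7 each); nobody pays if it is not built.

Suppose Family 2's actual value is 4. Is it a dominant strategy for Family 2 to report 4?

Yes

Check each profile of the others' reports and compare truth against every alternative report.
Others report (4, 7, 11): truth gives 0, best alternative gives -3.
Others report (4, 11, 7): truth gives 0, best alternative gives -3.
Others report (7, 4, 11): truth gives 0, best alternative gives -3.
Others report (7, 7, 7): truth gives 0, best alternative gives -3.
Others report (7, 11, 4): truth gives 0, best alternative gives -3.
Others report (11, 4, 7): truth gives 0, best alternative gives -3.
(Remaining 21 profiles checked similarly; truth is weakly best in each.)
In every case the truthful report is at least as good as any alternative, so it is a dominant strategy.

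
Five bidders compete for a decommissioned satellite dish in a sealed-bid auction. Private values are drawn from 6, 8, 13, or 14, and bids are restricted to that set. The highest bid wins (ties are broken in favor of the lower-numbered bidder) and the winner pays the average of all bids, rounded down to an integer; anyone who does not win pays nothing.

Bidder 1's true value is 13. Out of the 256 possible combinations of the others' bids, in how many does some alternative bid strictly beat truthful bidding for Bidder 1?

Others bid (6, 6, 6, 6): truth gives 6; bid 6 gives 7 > 6. Violating.
Others bid (6, 6, 6, 8): truth gives 6; bid 8 gives 7 > 6. Violating.
Others bid (6, 6, 6, 14): truth gives 0; bid 14 gives 4 > 0. Violating.
Others bid (6, 6, 8, 6): truth gives 6; bid 8 gives 7 > 6. Violating.
Others bid (6, 6, 6, 13): truth gives 5; no alternative beats it.
Others bid (6, 6, 8, 13): truth gives 4; no alternative beats it.
(Checking all 256 profiles: 176 have a profitable deviation, 80 do not.)

176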